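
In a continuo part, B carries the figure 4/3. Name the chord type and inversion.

4/3 is shorthand for 6/4/3.
Intervals of 6/4/3 above the bass form a seventh chord; the bass is the fifth, so this is second inversion.

seventh chord, second inversion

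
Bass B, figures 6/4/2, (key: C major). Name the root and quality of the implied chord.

The figures 6/4/2 indicate a seventh chord in third inversion.
In third inversion the root lies a second above the bass: a second above B in C major is C.
The chord tones are B, C, E, G, giving C major seventh.

C major seventh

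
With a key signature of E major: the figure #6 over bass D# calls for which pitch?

Counting 5 letter steps above D# lands on B; in E major, that letter is B.
The #6 figure raises it a semitone, giving B#.

B#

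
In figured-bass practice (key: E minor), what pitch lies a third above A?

C

Counting 2 letter steps above A lands on C; in E minor, that letter is C.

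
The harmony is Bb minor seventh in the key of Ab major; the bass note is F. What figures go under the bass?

F is the fifth of Bb minor seventh, so the chord is in second inversion.
A seventh chord in second inversion is figured 6/4/3, conventionally abbreviated 4/3.

4/3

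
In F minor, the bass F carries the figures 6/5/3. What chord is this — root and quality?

The figures 6/5/3 indicate a seventh chord in first inversion.
In first inversion the root lies a sixth above the bass: a sixth above F in F minor is Db.
The chord tones are F, Ab, C, Db, giving Db major seventh.

Db major seventh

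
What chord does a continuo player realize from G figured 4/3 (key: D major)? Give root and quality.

The figures 4/3 indicate a seventh chord in second inversion.
In second inversion the root lies a fourth above the bass: a fourth above G in D major is C#.
The chord tones are G, B, C#, E, giving C# half-diminished seventh.

C# half-diminished seventh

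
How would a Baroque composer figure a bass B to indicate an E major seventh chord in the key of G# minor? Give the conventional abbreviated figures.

B is the fifth of E major seventh, so the chord is in second inversion.
A seventh chord in second inversion is figured 6/4/3, conventionally abbreviated 4/3.

4/3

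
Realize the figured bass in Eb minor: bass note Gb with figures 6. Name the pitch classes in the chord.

Gb, Bb, Eb

The written figures 6 are shorthand for 6/3: the 3 is implied.
A third above Gb in this key is Bb.
A sixth above Gb in this key is Eb.
Together with the bass Gb, this spells Eb minor in first inversion.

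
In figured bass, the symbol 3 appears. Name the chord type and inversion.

triad, root position

3 is shorthand for 5/3.
Intervals of 5/3 above the bass form a triad; the bass is the root, so this is root position.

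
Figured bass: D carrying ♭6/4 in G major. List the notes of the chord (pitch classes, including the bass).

D, G, Bb

A fourth above D in this key is G.
A sixth above D in this key is B, lowered to Bb by the flat.
Together with the bass D, this spells G minor in second inversion.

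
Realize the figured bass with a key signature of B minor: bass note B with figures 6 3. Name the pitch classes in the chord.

A third above B in this key is D.
A sixth above B in this key is G.
Together with the bass B, this spells G major in first inversion.

B, D, G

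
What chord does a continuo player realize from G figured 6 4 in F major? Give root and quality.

The figures 6 4 indicate a triad in second inversion.
In second inversion the root lies a fourth above the bass: a fourth above G in F major is C.
The chord tones are G, C, E, giving C major.

C major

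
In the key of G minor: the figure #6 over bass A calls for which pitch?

F#

Counting 5 letter steps above A lands on F; in G minor, that letter is F.
The #6 figure raises it a semitone, giving F#.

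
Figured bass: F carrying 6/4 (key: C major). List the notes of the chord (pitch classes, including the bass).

A fourth above F in this key is B.
A sixth above F in this key is D.
Together with the bass F, this spells B diminished in second inversion.

F, B, D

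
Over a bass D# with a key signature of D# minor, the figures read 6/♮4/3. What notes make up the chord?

A third above D# in this key is F#.
A fourth above D# in this key is G#, made natural (G) by the ♮ figure.
A sixth above D# in this key is B.
Together with the bass D#, this spells G augmented major seventh in second inversion.

D#, F#, G, B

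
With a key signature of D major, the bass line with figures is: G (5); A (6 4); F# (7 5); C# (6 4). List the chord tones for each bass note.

G, B, D | A, D, F# | F#, A, C#, E | C#, F#, A

G (5/3): G, B, D.
A (6/4): A, D, F#.
F# (7/5/3): F#, A, C#, E.
C# (6/4): C#, F#, A.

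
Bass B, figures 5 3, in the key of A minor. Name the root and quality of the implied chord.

B diminished

The figures 5 3 indicate a triad in root position.
In root position the bass is the root, so the root is B.
The chord tones are B, D, F, giving B diminished.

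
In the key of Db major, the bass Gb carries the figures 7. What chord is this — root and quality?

The figures 7 indicate a seventh chord in root position.
In root position the bass is the root, so the root is Gb.
The chord tones are Gb, Bb, Db, F, giving Gb major seventh.

Gb major seventh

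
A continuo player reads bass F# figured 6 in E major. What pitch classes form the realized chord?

The written figures 6 are shorthand for 6/3: the 3 is implied.
A third above F# in this key is A.
A sixth above F# in this key is D#.
Together with the bass F#, this spells D# diminished in first inversion.

F#, A, D#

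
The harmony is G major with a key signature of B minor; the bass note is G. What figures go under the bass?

G is the root of G major, so the chord is in root position.
A triad in root position is figured 5/3, conventionally abbreviated (no figures — root-position triad).

no figures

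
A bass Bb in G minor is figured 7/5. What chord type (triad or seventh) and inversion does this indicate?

seventh chord, root position

7/5 is shorthand for 7/5/3.
Intervals of 7/5/3 above the bass form a seventh chord; the bass is the root, so this is root position.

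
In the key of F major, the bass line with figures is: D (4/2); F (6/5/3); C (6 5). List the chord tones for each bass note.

D, E, G, Bb | F, A, C, D | C, E, G, A

D (6/4/2): D, E, G, Bb.
F (6/5/3): F, A, C, D.
C (6/5/3): C, E, G, A.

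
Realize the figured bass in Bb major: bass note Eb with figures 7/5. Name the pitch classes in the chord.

The written figures 7/5 are shorthand for 7/5/3: the 3 is implied.
A third above Eb in this key is G.
A fifth above Eb in this key is Bb.
A seventh above Eb in this key is D.
Together with the bass Eb, this spells Eb major seventh in root position.

Eb, G, Bb, D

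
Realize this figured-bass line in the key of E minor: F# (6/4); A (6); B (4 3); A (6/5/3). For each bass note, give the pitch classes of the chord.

F# (6/4): F#, B, D.
A (6/3): A, C, F#.
B (6/4/3): B, D, E, G.
A (6/5/3): A, C, E, F#.

F#, B, D | A, C, F# | B, D, E, G | A, C, E, F#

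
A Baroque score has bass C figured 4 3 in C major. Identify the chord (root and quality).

F major seventh

The figures 4 3 indicate a seventh chord in second inversion.
In second inversion the root lies a fourth above the bass: a fourth above C in C major is F.
The chord tones are C, E, F, A, giving F major seventh.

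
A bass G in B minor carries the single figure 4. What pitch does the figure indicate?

C#

Counting 3 letter steps above G lands on C; in B minor, that letter is C#.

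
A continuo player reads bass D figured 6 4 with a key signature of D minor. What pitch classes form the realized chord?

D, G, Bb

A fourth above D in this key is G.
A sixth above D in this key is Bb.
Together with the bass D, this spells G minor in second inversion.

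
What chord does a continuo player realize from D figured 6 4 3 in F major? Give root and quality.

The figures 6 4 3 indicate a seventh chord in second inversion.
In second inversion the root lies a fourth above the bass: a fourth above D in F major is G.
The chord tones are D, F, G, Bb, giving G minor seventh.

G minor seventh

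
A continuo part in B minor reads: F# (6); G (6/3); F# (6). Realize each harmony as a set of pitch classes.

F#, A, D | G, B, E | F#, A, D

F# (6/3): F#, A, D.
G (6/3): G, B, E.
F# (6/3): F#, A, D.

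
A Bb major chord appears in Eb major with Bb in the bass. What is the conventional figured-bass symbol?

no figures

Bb is the root of Bb major, so the chord is in root position.
A triad in root position is figured 5/3, conventionally abbreviated (no figures — root-position triad).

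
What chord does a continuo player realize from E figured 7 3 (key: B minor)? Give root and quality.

E minor seventh

The figures 7 3 indicate a seventh chord in root position.
In root position the bass is the root, so the root is E.
The chord tones are E, G, B, D, giving E minor seventh.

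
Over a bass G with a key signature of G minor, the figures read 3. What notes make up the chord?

The written figures 3 are shorthand for 5/3: the 5 is implied.
A third above G in this key is Bb.
A fifth above G in this key is D.
Together with the bass G, this spells G minor in root position.

G, Bb, D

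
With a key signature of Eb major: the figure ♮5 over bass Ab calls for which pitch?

Counting 4 letter steps above Ab lands on E; in Eb major, that letter is Eb.
The ♮5 figure makes it natural, giving E.

E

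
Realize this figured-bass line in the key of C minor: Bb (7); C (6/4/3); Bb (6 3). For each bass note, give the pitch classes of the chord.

Bb (7/5/3): Bb, D, F, Ab.
C (6/4/3): C, Eb, F, Ab.
Bb (6/3): Bb, D, G.

Bb, D, F, Ab | C, Eb, F, Ab | Bb, D, G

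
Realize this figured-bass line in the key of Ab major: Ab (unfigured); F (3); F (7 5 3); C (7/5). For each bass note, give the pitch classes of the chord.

Ab, C, Eb | F, Ab, C | F, Ab, C, Eb | C, Eb, G, Bb

Ab (5/3): Ab, C, Eb.
F (5/3): F, Ab, C.
F (7/5/3): F, Ab, C, Eb.
C (7/5/3): C, Eb, G, Bb.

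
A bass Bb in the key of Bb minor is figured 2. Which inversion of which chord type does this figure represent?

seventh chord, third inversion

2 is shorthand for 6/4/2.
Intervals of 6/4/2 above the bass form a seventh chord; the bass is the seventh, so this is third inversion.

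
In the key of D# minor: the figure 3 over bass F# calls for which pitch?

Counting 2 letter steps above F# lands on A; in D# minor, that letter is A#.

A#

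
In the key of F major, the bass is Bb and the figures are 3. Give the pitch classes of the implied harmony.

Bb, D, F

The written figures 3 are shorthand for 5/3: the 5 is implied.
A third above Bb in this key is D.
A fifth above Bb in this key is F.
Together with the bass Bb, this spells Bb major in root position.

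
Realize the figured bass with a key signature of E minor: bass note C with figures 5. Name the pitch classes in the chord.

The written figures 5 are shorthand for 5/3: the 3 is implied.
A third above C in this key is E.
A fifth above C in this key is G.
Together with the bass C, this spells C major in root position.

C, E, G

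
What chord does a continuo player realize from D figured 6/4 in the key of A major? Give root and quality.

G# diminished

The figures 6/4 indicate a triad in second inversion.
In second inversion the root lies a fourth above the bass: a fourth above D in A major is G#.
The chord tones are D, G#, B, giving G# diminished.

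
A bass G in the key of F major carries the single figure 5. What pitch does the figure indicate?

Counting 4 letter steps above G lands on D; in F major, that letter is D.

D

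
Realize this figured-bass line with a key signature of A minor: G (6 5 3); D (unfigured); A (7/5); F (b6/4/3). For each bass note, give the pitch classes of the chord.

G, B, D, E | D, F, A | A, C, E, G | F, A, B, Db

G (6/5/3): G, B, D, E.
D (5/3): D, F, A.
A (7/5/3): A, C, E, G.
F (b6/4/3): F, A, B, Db.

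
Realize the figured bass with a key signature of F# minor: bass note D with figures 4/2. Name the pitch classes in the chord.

D, E, G#, B

The written figures 4/2 are shorthand for 6/4/2: the 6 is implied.
A second above D in this key is E.
A fourth above D in this key is G#.
A sixth above D in this key is B.
Together with the bass D, this spells E dominant seventh in third inversion.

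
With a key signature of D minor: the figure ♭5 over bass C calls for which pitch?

Counting 4 letter steps above C lands on G; in D minor, that letter is G.
The b5 figure lowers it a semitone, giving Gb.

Gb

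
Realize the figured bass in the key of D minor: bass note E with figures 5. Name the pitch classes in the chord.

The written figures 5 are shorthand for 5/3: the 3 is implied.
A third above E in this key is G.
A fifth above E in this key is Bb.
Together with the bass E, this spells E diminished in root position.

E, G, Bb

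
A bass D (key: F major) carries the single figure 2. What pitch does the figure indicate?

Counting 1 letter step above D lands on E; in F major, that letter is E.

E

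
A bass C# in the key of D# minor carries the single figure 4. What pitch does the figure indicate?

F#

Counting 3 letter steps above C# lands on F; in D# minor, that letter is F#.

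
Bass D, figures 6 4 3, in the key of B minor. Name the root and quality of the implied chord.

The figures 6 4 3 indicate a seventh chord in second inversion.
In second inversion the root lies a fourth above the bass: a fourth above D in B minor is G.
The chord tones are D, F#, G, B, giving G major seventh.

G major seventh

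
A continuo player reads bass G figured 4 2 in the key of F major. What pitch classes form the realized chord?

The written figures 4 2 are shorthand for 6/4/2: the 6 is implied.
A second above G in this key is A.
A fourth above G in this key is C.
A sixth above G in this key is E.
Together with the bass G, this spells A minor seventh in third inversion.

G, A, C, E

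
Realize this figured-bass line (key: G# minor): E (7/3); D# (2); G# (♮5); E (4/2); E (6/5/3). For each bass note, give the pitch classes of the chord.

E, G#, B, D# | D#, E, G#, B | G#, B, D | E, F#, A#, C# | E, G#, B, C#

E (7/5/3): E, G#, B, D#.
D# (6/4/2): D#, E, G#, B.
G# (♮5/3): G#, B, D.
E (6/4/2): E, F#, A#, C#.
E (6/5/3): E, G#, B, C#.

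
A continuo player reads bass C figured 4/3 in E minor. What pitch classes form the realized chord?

C, E, F#, A

The written figures 4/3 are shorthand for 6/4/3: the 6 is implied.
A third above C in this key is E.
A fourth above C in this key is F#.
A sixth above C in this key is A.
Together with the bass C, this spells F# half-diminished seventh in second inversion.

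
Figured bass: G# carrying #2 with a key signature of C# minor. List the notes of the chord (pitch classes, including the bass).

The written figures #2 are shorthand for 6/4/2: the 6/4 are implied.
A second above G# in this key is A, raised to A# by the sharp.
A fourth above G# in this key is C#.
A sixth above G# in this key is E.
Together with the bass G#, this spells A# half-diminished seventh in third inversion.

G#, A#, C#, E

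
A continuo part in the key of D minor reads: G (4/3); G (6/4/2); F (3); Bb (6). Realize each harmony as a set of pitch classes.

G, Bb, C, E | G, A, C, E | F, A, C | Bb, D, G

G (6/4/3): G, Bb, C, E.
G (6/4/2): G, A, C, E.
F (5/3): F, A, C.
Bb (6/3): Bb, D, G.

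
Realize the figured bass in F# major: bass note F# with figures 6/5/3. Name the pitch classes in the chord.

F#, A#, C#, D#

A third above F# in this key is A#.
A fifth above F# in this key is C#.
A sixth above F# in this key is D#.
Together with the bass F#, this spells D# minor seventh in first inversion.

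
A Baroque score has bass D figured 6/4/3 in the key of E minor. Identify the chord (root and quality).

The figures 6/4/3 indicate a seventh chord in second inversion.
In second inversion the root lies a fourth above the bass: a fourth above D in E minor is G.
The chord tones are D, F#, G, B, giving G major seventh.

G major seventh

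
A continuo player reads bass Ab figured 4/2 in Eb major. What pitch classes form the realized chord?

Ab, Bb, D, F

The written figures 4/2 are shorthand for 6/4/2: the 6 is implied.
A second above Ab in this key is Bb.
A fourth above Ab in this key is D.
A sixth above Ab in this key is F.
Together with the bass Ab, this spells Bb dominant seventh in third inversion.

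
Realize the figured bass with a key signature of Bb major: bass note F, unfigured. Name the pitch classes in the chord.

F, A, C

An unfigured bass implies 5/3.
A third above F in this key is A.
A fifth above F in this key is C.
Together with the bass F, this spells F major in root position.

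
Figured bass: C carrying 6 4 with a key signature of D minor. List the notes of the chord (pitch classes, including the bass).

C, F, A

A fourth above C in this key is F.
A sixth above C in this key is A.
Together with the bass C, this spells F major in second inversion.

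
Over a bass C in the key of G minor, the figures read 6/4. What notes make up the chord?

A fourth above C in this key is F.
A sixth above C in this key is A.
Together with the bass C, this spells F major in second inversion.

C, F, A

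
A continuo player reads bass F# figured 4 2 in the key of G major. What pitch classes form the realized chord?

The written figures 4 2 are shorthand for 6/4/2: the 6 is implied.
A second above F# in this key is G.
A fourth above F# in this key is B.
A sixth above F# in this key is D.
Together with the bass F#, this spells G major seventh in third inversion.

F#, G, B, D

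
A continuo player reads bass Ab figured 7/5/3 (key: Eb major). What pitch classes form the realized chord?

Ab, C, Eb, G

A third above Ab in this key is C.
A fifth above Ab in this key is Eb.
A seventh above Ab in this key is G.
Together with the bass Ab, this spells Ab major seventh in root position.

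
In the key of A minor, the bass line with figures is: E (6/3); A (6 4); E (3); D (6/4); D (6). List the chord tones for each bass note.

E (6/3): E, G, C.
A (6/4): A, D, F.
E (5/3): E, G, B.
D (6/4): D, G, B.
D (6/3): D, F, B.

E, G, C | A, D, F | E, G, B | D, G, B | D, F, B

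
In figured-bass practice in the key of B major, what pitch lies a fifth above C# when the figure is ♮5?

G

Counting 4 letter steps above C# lands on G; in B major, that letter is G#.
The ♮5 figure makes it natural, giving G.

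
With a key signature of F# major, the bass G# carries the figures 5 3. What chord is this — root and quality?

G# minor

The figures 5 3 indicate a triad in root position.
In root position the bass is the root, so the root is G#.
The chord tones are G#, B, D#, giving G# minor.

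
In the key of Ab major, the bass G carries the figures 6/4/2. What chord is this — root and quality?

Ab major seventh

The figures 6/4/2 indicate a seventh chord in third inversion.
In third inversion the root lies a second above the bass: a second above G in Ab major is Ab.
The chord tones are G, Ab, C, Eb, giving Ab major seventh.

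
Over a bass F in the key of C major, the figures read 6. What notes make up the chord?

F, A, D

The written figures 6 are shorthand for 6/3: the 3 is implied.
A third above F in this key is A.
A sixth above F in this key is D.
Together with the bass F, this spells D minor in first inversion.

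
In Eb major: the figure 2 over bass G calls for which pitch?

Ab

Counting 1 letter step above G lands on A; in Eb major, that letter is Ab.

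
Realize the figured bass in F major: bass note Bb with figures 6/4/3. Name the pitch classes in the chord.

Bb, D, E, G

A third above Bb in this key is D.
A fourth above Bb in this key is E.
A sixth above Bb in this key is G.
Together with the bass Bb, this spells E half-diminished seventh in second inversion.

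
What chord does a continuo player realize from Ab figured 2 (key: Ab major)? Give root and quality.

Bb minor seventh

The figures 2 indicate a seventh chord in third inversion.
In third inversion the root lies a second above the bass: a second above Ab in Ab major is Bb.
The chord tones are Ab, Bb, Db, F, giving Bb minor seventh.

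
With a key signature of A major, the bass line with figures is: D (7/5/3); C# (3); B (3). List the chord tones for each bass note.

D, F#, A, C# | C#, E, G# | B, D, F#

D (7/5/3): D, F#, A, C#.
C# (5/3): C#, E, G#.
B (5/3): B, D, F#.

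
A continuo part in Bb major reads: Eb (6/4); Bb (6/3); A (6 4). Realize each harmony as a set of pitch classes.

Eb, A, C | Bb, D, G | A, D, F

Eb (6/4): Eb, A, C.
Bb (6/3): Bb, D, G.
A (6/4): A, D, F.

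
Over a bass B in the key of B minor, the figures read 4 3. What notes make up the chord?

The written figures 4 3 are shorthand for 6/4/3: the 6 is implied.
A third above B in this key is D.
A fourth above B in this key is E.
A sixth above B in this key is G.
Together with the bass B, this spells E minor seventh in second inversion.

B, D, E, G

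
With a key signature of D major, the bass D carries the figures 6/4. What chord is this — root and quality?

The figures 6/4 indicate a triad in second inversion.
In second inversion the root lies a fourth above the bass: a fourth above D in D major is G.
The chord tones are D, G, B, giving G major.

G major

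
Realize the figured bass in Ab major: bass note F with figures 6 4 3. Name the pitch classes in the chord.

A third above F in this key is Ab.
A fourth above F in this key is Bb.
A sixth above F in this key is Db.
Together with the bass F, this spells Bb minor seventh in second inversion.

F, Ab, Bb, Db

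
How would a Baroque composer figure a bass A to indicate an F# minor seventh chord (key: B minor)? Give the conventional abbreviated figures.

A is the third of F# minor seventh, so the chord is in first inversion.
A seventh chord in first inversion is figured 6/5/3, conventionally abbreviated 6/5.

6/5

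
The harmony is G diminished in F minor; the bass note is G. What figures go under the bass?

no figures

G is the root of G diminished, so the chord is in root position.
A triad in root position is figured 5/3, conventionally abbreviated (no figures — root-position triad).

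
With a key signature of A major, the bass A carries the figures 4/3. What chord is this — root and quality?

The figures 4/3 indicate a seventh chord in second inversion.
In second inversion the root lies a fourth above the bass: a fourth above A in A major is D.
The chord tones are A, C#, D, F#, giving D major seventh.

D major seventh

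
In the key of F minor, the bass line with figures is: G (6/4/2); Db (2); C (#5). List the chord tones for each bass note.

G, Ab, C, Eb | Db, Eb, G, Bb | C, Eb, G#

G (6/4/2): G, Ab, C, Eb.
Db (6/4/2): Db, Eb, G, Bb.
C (#5/3): C, Eb, G#.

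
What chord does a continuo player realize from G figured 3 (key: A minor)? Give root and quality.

The figures 3 indicate a triad in root position.
In root position the bass is the root, so the root is G.
The chord tones are G, B, D, giving G major.

G major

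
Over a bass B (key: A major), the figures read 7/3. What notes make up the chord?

B, D, F#, A

The written figures 7/3 are shorthand for 7/5/3: the 5 is implied.
A third above B in this key is D.
A fifth above B in this key is F#.
A seventh above B in this key is A.
Together with the bass B, this spells B minor seventh in root position.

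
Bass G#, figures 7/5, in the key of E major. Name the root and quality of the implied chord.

G# minor seventh

The figures 7/5 indicate a seventh chord in root position.
In root position the bass is the root, so the root is G#.
The chord tones are G#, B, D#, F#, giving G# minor seventh.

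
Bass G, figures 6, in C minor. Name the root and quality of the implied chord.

Eb major

The figures 6 indicate a triad in first inversion.
In first inversion the root lies a sixth above the bass: a sixth above G in C minor is Eb.
The chord tones are G, Bb, Eb, giving Eb major.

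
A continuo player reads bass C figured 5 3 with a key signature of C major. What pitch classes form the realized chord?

A third above C in this key is E.
A fifth above C in this key is G.
Together with the bass C, this spells C major in root position.

C, E, G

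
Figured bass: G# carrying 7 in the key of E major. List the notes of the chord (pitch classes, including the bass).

G#, B, D#, F#

The written figures 7 are shorthand for 7/5/3: the 5/3 are implied.
A third above G# in this key is B.
A fifth above G# in this key is D#.
A seventh above G# in this key is F#.
Together with the bass G#, this spells G# minor seventh in root position.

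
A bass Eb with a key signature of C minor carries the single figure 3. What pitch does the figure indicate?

Counting 2 letter steps above Eb lands on G; in C minor, that letter is G.

G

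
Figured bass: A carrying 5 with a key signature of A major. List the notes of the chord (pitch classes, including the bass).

A, C#, E

The written figures 5 are shorthand for 5/3: the 3 is implied.
A third above A in this key is C#.
A fifth above A in this key is E.
Together with the bass A, this spells A major in root position.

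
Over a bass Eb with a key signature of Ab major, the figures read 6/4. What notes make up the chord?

A fourth above Eb in this key is Ab.
A sixth above Eb in this key is C.
Together with the bass Eb, this spells Ab major in second inversion.

Eb, Ab, C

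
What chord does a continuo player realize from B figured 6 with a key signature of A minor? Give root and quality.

The figures 6 indicate a triad in first inversion.
In first inversion the root lies a sixth above the bass: a sixth above B in A minor is G.
The chord tones are B, D, G, giving G major.

G major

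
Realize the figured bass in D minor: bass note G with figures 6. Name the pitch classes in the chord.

The written figures 6 are shorthand for 6/3: the 3 is implied.
A third above G in this key is Bb.
A sixth above G in this key is E.
Together with the bass G, this spells E diminished in first inversion.

G, Bb, E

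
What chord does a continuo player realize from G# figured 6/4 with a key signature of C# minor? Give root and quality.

The figures 6/4 indicate a triad in second inversion.
In second inversion the root lies a fourth above the bass: a fourth above G# in C# minor is C#.
The chord tones are G#, C#, E, giving C# minor.

C# minor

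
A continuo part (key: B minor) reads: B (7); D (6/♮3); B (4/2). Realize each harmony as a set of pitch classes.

B (7/5/3): B, D, F#, A.
D (6/♮3): D, F, B.
B (6/4/2): B, C#, E, G.

B, D, F#, A | D, F, B | B, C#, E, G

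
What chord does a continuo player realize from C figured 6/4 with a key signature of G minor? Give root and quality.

F major

The figures 6/4 indicate a triad in second inversion.
In second inversion the root lies a fourth above the bass: a fourth above C in G minor is F.
The chord tones are C, F, A, giving F major.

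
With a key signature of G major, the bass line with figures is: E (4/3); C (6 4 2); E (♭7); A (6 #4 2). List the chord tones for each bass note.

E, G, A, C | C, D, F#, A | E, G, B, Db | A, B, D#, F#

E (6/4/3): E, G, A, C.
C (6/4/2): C, D, F#, A.
E (b7/5/3): E, G, B, Db.
A (6/#4/2): A, B, D#, F#.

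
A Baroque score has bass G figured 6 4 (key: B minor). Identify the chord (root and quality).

The figures 6 4 indicate a triad in second inversion.
In second inversion the root lies a fourth above the bass: a fourth above G in B minor is C#.
The chord tones are G, C#, E, giving C# diminished.

C# diminished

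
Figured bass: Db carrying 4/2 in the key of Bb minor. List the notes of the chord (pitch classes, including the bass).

The written figures 4/2 are shorthand for 6/4/2: the 6 is implied.
A second above Db in this key is Eb.
A fourth above Db in this key is Gb.
A sixth above Db in this key is Bb.
Together with the bass Db, this spells Eb minor seventh in third inversion.

Db, Eb, Gb, Bb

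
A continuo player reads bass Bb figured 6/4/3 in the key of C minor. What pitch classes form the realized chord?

A third above Bb in this key is D.
A fourth above Bb in this key is Eb.
A sixth above Bb in this key is G.
Together with the bass Bb, this spells Eb major seventh in second inversion.

Bb, D, Eb, G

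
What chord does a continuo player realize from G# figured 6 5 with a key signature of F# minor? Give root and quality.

The figures 6 5 indicate a seventh chord in first inversion.
In first inversion the root lies a sixth above the bass: a sixth above G# in F# minor is E.
The chord tones are G#, B, D, E, giving E dominant seventh.

E dominant seventh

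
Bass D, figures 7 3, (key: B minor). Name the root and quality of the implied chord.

The figures 7 3 indicate a seventh chord in root position.
In root position the bass is the root, so the root is D.
The chord tones are D, F#, A, C#, giving D major seventh.

D major seventh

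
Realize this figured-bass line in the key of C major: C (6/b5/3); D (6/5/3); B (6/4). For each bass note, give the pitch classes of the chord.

C, E, Gb, A | D, F, A, B | B, E, G

C (6/b5/3): C, E, Gb, A.
D (6/5/3): D, F, A, B.
B (6/4): B, E, G.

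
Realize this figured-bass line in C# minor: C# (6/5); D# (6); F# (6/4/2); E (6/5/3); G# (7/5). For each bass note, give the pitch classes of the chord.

C# (6/5/3): C#, E, G#, A.
D# (6/3): D#, F#, B.
F# (6/4/2): F#, G#, B, D#.
E (6/5/3): E, G#, B, C#.
G# (7/5/3): G#, B, D#, F#.

C#, E, G#, A | D#, F#, B | F#, G#, B, D# | E, G#, B, C# | G#, B, D#, F#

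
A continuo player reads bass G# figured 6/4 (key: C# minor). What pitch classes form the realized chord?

G#, C#, E

A fourth above G# in this key is C#.
A sixth above G# in this key is E.
Together with the bass G#, this spells C# minor in second inversion.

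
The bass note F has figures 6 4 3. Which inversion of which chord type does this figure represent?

Intervals of 6/4/3 above the bass form a seventh chord; the bass is the fifth, so this is second inversion.

seventh chord, second inversion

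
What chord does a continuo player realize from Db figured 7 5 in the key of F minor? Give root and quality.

Db major seventh

The figures 7 5 indicate a seventh chord in root position.
In root position the bass is the root, so the root is Db.
The chord tones are Db, F, Ab, C, giving Db major seventh.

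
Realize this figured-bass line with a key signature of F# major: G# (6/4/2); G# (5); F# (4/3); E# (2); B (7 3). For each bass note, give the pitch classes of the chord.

G#, A#, C#, E# | G#, B, D# | F#, A#, B, D# | E#, F#, A#, C# | B, D#, F#, A#

G# (6/4/2): G#, A#, C#, E#.
G# (5/3): G#, B, D#.
F# (6/4/3): F#, A#, B, D#.
E# (6/4/2): E#, F#, A#, C#.
B (7/5/3): B, D#, F#, A#.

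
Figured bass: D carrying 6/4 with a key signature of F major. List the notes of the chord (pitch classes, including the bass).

A fourth above D in this key is G.
A sixth above D in this key is Bb.
Together with the bass D, this spells G minor in second inversion.

D, G, Bb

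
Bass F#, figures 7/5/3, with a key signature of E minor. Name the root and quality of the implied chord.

The figures 7/5/3 indicate a seventh chord in root position.
In root position the bass is the root, so the root is F#.
The chord tones are F#, A, C, E, giving F# half-diminished seventh.

F# half-diminished seventh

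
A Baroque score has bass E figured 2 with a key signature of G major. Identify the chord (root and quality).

The figures 2 indicate a seventh chord in third inversion.
In third inversion the root lies a second above the bass: a second above E in G major is F#.
The chord tones are E, F#, A, C, giving F# half-diminished seventh.

F# half-diminished seventh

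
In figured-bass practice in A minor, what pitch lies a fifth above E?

B

Counting 4 letter steps above E lands on B; in A minor, that letter is B.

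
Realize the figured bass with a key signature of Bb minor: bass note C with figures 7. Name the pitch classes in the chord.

C, Eb, Gb, Bb

The written figures 7 are shorthand for 7/5/3: the 5/3 are implied.
A third above C in this key is Eb.
A fifth above C in this key is Gb.
A seventh above C in this key is Bb.
Together with the bass C, this spells C half-diminished seventh in root position.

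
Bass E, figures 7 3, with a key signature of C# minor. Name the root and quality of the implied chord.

E major seventh

The figures 7 3 indicate a seventh chord in root position.
In root position the bass is the root, so the root is E.
The chord tones are E, G#, B, D#, giving E major seventh.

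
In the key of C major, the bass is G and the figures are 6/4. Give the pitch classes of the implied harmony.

G, C, E

A fourth above G in this key is C.
A sixth above G in this key is E.
Together with the bass G, this spells C major in second inversion.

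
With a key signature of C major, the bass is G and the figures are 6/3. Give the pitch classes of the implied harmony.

G, B, E

A third above G in this key is B.
A sixth above G in this key is E.
Together with the bass G, this spells E minor in first inversion.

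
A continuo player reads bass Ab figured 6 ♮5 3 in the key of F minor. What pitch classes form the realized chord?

A third above Ab in this key is C.
A fifth above Ab in this key is Eb, made natural (E) by the ♮ figure.
A sixth above Ab in this key is F.
Together with the bass Ab, this spells F minor-major seventh in first inversion.

Ab, C, E, F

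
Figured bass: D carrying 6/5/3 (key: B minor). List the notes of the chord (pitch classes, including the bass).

A third above D in this key is F#.
A fifth above D in this key is A.
A sixth above D in this key is B.
Together with the bass D, this spells B minor seventh in first inversion.

D, F#, A, B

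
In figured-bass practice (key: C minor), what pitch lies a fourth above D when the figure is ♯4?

Counting 3 letter steps above D lands on G; in C minor, that letter is G.
The #4 figure raises it a semitone, giving G#.

G#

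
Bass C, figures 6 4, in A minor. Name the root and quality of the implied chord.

The figures 6 4 indicate a triad in second inversion.
In second inversion the root lies a fourth above the bass: a fourth above C in A minor is F.
The chord tones are C, F, A, giving F major.

F major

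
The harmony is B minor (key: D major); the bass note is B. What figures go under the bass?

no figures

B is the root of B minor, so the chord is in root position.
A triad in root position is figured 5/3, conventionally abbreviated (no figures — root-position triad).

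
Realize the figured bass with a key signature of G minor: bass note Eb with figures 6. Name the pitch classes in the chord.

The written figures 6 are shorthand for 6/3: the 3 is implied.
A third above Eb in this key is G.
A sixth above Eb in this key is C.
Together with the bass Eb, this spells C minor in first inversion.

Eb, G, C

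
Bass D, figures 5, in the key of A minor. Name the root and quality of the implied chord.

D minor

The figures 5 indicate a triad in root position.
In root position the bass is the root, so the root is D.
The chord tones are D, F, A, giving D minor.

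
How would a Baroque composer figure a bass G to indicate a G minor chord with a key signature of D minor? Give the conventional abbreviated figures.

no figures

G is the root of G minor, so the chord is in root position.
A triad in root position is figured 5/3, conventionally abbreviated (no figures — root-position triad).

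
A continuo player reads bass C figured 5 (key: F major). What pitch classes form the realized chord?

C, E, G

The written figures 5 are shorthand for 5/3: the 3 is implied.
A third above C in this key is E.
A fifth above C in this key is G.
Together with the bass C, this spells C major in root position.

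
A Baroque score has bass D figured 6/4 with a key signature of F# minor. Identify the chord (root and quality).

G# diminished

The figures 6/4 indicate a triad in second inversion.
In second inversion the root lies a fourth above the bass: a fourth above D in F# minor is G#.
The chord tones are D, G#, B, giving G# diminished.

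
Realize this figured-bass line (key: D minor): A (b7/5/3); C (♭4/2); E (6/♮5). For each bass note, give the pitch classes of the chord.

A (b7/5/3): A, C, E, Gb.
C (6/b4/2): C, D, Fb, A.
E (6/♮5/3): E, G, B, C.

A, C, E, Gb | C, D, Fb, A | E, G, B, C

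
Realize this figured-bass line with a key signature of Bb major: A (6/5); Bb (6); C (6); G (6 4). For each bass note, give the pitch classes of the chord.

A (6/5/3): A, C, Eb, F.
Bb (6/3): Bb, D, G.
C (6/3): C, Eb, A.
G (6/4): G, C, Eb.

A, C, Eb, F | Bb, D, G | C, Eb, A | G, C, Eb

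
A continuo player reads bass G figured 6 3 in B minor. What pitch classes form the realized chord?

G, B, E

A third above G in this key is B.
A sixth above G in this key is E.
Together with the bass G, this spells E minor in first inversion.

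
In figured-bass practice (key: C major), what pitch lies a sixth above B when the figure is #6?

Counting 5 letter steps above B lands on G; in C major, that letter is G.
The #6 figure raises it a semitone, giving G#.

G#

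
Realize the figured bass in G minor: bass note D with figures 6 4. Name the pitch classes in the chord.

A fourth above D in this key is G.
A sixth above D in this key is Bb.
Together with the bass D, this spells G minor in second inversion.

D, G, Bb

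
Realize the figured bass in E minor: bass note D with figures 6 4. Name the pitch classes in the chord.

D, G, B

A fourth above D in this key is G.
A sixth above D in this key is B.
Together with the bass D, this spells G major in second inversion.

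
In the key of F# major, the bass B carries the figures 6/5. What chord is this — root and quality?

The figures 6/5 indicate a seventh chord in first inversion.
In first inversion the root lies a sixth above the bass: a sixth above B in F# major is G#.
The chord tones are B, D#, F#, G#, giving G# minor seventh.

G# minor seventh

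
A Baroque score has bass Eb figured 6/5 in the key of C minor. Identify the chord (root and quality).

C minor seventh

The figures 6/5 indicate a seventh chord in first inversion.
In first inversion the root lies a sixth above the bass: a sixth above Eb in C minor is C.
The chord tones are Eb, G, Bb, C, giving C minor seventh.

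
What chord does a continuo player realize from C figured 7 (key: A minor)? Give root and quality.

C major seventh

The figures 7 indicate a seventh chord in root position.
In root position the bass is the root, so the root is C.
The chord tones are C, E, G, B, giving C major seventh.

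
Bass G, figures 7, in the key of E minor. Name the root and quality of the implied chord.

The figures 7 indicate a seventh chord in root position.
In root position the bass is the root, so the root is G.
The chord tones are G, B, D, F#, giving G major seventh.

G major seventh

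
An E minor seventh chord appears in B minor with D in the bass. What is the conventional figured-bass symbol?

D is the seventh of E minor seventh, so the chord is in third inversion.
A seventh chord in third inversion is figured 6/4/2, conventionally abbreviated 4/2.

4/2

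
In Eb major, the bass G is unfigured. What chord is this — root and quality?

G minor

An unfigured bass indicates a triad in root position.
In root position the bass is the root, so the root is G.
The chord tones are G, Bb, D, giving G minor.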